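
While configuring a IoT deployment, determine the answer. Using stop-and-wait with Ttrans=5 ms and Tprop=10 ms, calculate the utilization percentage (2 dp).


Given: Ttrans = 5 ms, Tprop = 10 ms
RTT = 2 * Tprop = 2 * 10 = 20 ms
U = Ttrans / (Ttrans + RTT)
U = 5 / (5 + 20)
U = 5 / 25 = 0.2
U% = 20.00%

20.00


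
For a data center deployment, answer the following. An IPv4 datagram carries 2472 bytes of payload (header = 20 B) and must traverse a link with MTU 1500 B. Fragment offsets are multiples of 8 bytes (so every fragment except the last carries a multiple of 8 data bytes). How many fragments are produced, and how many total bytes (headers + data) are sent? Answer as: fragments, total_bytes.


Max data per non-final fragment = floor((MTU - header)/8)*8 = floor((1500 - 20)/8)*8 = floor(1480/8)*8 = 1480 B
Final fragment needs no 8-byte alignment: it can carry up to MTU - header = 1480 B
Non-final fragments needed = ceil((payload - 1480) / 1480) = ceil(992/1480) = ceil(0.6703) = 1
Number of fragments = 1 + 1 = 2
Fragment sizes (data): 1 * 1480 B + 992 B (last, 992 <= 1480 OK)
Total bytes sent = payload + n_frags * header = 2472 + 2*20 = 2472 + 40 = 2512 B

2, 2512


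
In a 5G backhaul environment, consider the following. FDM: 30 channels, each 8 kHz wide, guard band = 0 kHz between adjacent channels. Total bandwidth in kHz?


Given: 30 channels, 8 kHz each, guard = 0 kHz
Channel bandwidth = 30 * 8 = 240 kHz
Guard bands = 29 gaps * 0 kHz = 0 kHz
Total = 240 + 0 = 240 kHz

240


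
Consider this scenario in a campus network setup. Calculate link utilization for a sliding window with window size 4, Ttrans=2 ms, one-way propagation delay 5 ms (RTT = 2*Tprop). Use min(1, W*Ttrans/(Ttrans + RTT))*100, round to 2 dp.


Given: W = 4, Ttrans = 2 ms, RTT = 10 ms (= 2 * Tprop, Tprop = 5 ms)
Cycle time = Ttrans + RTT = 2 + 10 = 12 ms (first packet sent until its ACK returns)
W * Ttrans = 4 * 2 = 8 ms of sending per cycle
W * Ttrans / (Ttrans + RTT) = 8 / 12 = 0.666667
U = min(1, 0.666667) = 0.666667
U% = 66.67%

66.67


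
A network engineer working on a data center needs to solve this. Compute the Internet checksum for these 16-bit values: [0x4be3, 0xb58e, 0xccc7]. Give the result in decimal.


Given words: [0x4be3, 0xb58e, 0xccc7]
Step 1: Sum all words
Raw sum = 19427 + 46478 + 52423 = 118328
Step 2: Fold carry: (52792 + 1) = 52793
One's complement = ~52793 & 0xFFFF = 12742

12742


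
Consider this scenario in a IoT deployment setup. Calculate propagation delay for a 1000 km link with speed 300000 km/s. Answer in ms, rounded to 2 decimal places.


Given: distance = 1000 km, speed = 300000 km/s
Delay = distance / speed = 1000 / 300000 seconds
Delay in ms = 1000 * 1000 / 300000
Delay = 3.3333 ms
Rounded to 2 dp = 3.33 ms

3.33


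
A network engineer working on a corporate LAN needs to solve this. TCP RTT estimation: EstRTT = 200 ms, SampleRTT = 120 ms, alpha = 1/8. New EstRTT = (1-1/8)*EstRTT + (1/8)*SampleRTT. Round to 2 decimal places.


Given: EstRTT = 200 ms, SampleRTT = 120 ms, alpha = 1/8
New EstRTT = (1 - alpha) * EstRTT + alpha * SampleRTT
(7/8) * 200 = 175
(1/8) * 120 = 15
New EstRTT = 175 + 15 = 190 ms -> 190.00 ms (2 dp)

190.00


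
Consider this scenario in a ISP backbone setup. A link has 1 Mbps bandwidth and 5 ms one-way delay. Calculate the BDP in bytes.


Given: bandwidth = 1 Mbps, delay = 5 ms
BDP in bits = 1 * 10^6 * 5 / 1000
BDP in bits = 5000
BDP in bytes = 5000 / 8 = 625

625


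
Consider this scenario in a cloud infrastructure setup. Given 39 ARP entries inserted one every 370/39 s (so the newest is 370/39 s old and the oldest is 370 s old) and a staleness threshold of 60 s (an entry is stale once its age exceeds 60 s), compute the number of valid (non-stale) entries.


Ages are k * 370/39 s for k = 1..39 (spacing = 9.4872 s).
Entry k is valid iff k * 370/39 <= 60 iff k <= 39 * 60 / 370 = 6.3243
n_valid = floor(6.3243) = 6
(n_stale = 39 - 6 = 33)

6


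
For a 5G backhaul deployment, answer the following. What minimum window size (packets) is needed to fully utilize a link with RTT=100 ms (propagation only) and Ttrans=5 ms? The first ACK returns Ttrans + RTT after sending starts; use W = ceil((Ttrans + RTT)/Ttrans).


Given: Ttrans = 5 ms, RTT = 100 ms (= 2 * Tprop, Tprop = 50 ms)
Time until first ACK returns = Ttrans + RTT = 5 + 100 = 105 ms
Need W * Ttrans >= Ttrans + RTT  ->  W >= (Ttrans + RTT) / Ttrans
(Ttrans + RTT) / Ttrans = 105 / 5 = 21
W_min = ceil(21) = 21

21


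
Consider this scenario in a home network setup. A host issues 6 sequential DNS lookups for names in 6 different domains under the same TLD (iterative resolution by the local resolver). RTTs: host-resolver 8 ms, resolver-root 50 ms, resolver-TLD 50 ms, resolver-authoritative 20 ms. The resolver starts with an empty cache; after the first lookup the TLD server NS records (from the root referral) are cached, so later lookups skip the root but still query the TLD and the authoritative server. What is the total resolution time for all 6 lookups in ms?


Lookup 1 (cold cache): local + root + TLD + auth = 8 + 50 + 50 + 20 = 128 ms
Lookups 2..6 (TLD NS cached -> skip root; new domain -> still ask TLD and auth): local + TLD + auth = 8 + 50 + 20 = 78 ms each
Remaining 5 lookups: 5 * 78 = 390 ms
Total = 128 + 390 = 518 ms

518


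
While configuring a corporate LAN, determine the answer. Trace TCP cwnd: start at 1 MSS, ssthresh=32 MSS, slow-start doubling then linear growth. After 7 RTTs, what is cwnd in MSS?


RTT 0: cwnd = 1 MSS (initial)
RTT 1: cwnd = 2 MSS (slow start, doubled)
RTT 2: cwnd = 4 MSS (slow start, doubled)
RTT 3: cwnd = 8 MSS (slow start, doubled)
RTT 4: cwnd = 16 MSS (slow start, doubled)
RTT 5: cwnd = 32 MSS (slow start, doubled)
RTT 6: cwnd = 33 MSS (congestion avoidance, +1)
RTT 7: cwnd = 34 MSS (congestion avoidance, +1)

34


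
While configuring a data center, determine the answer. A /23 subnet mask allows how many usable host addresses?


Given: subnet mask /23
Host bits = 32 - 23 = 9
Total addresses = 2^9 = 512
Usable hosts = 512 - 2 (network + broadcast) = 510

510


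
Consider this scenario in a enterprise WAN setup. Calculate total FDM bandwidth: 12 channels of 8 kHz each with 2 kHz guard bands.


Given: 12 channels, 8 kHz each, guard = 2 kHz
Channel bandwidth = 12 * 8 = 96 kHz
Guard bands = 11 gaps * 2 kHz = 22 kHz
Total = 96 + 22 = 118 kHz

118


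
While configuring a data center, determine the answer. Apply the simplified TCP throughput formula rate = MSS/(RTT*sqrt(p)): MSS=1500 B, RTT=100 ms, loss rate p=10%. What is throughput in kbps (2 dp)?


Given: MSS = 1500 bytes, RTT = 100 ms, loss = 10%
RTT in seconds = 100 / 1000 = 0.1
Loss rate = 10% = 0.1
sqrt(loss) = sqrt(0.1) = 0.316227766017
Throughput (bytes/s) = 1500 / (0.1 * 0.316227766017) = 47434.1649
Throughput (kbps) = 47434.1649 * 8 / 1000 = 379.473319 -> 379.47 kbps (2 dp)

379.47


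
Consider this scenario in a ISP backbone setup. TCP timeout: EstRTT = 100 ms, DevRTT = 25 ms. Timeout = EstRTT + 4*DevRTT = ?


Given: EstRTT = 100 ms, DevRTT = 25 ms
Timeout = EstRTT + 4 * DevRTT
4 * DevRTT = 4 * 25 = 100
Timeout = 100 + 100 = 200 ms

200


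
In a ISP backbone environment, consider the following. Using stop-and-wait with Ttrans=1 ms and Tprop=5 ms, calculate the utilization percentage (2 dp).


Given: Ttrans = 1 ms, Tprop = 5 ms
RTT = 2 * Tprop = 2 * 5 = 10 ms
U = Ttrans / (Ttrans + RTT)
U = 1 / (1 + 10)
U = 1 / 11 = 0.090909
U% = 9.09%

9.09


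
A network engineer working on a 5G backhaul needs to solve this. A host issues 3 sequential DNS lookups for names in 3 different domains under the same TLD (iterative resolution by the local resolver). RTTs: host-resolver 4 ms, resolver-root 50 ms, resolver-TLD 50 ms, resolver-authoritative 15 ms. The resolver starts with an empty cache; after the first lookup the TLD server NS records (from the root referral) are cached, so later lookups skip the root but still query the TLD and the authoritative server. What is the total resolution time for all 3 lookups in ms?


Lookup 1 (cold cache): local + root + TLD + auth = 4 + 50 + 50 + 15 = 119 ms
Lookups 2..3 (TLD NS cached -> skip root; new domain -> still ask TLD and auth): local + TLD + auth = 4 + 50 + 15 = 69 ms each
Remaining 2 lookups: 2 * 69 = 138 ms
Total = 119 + 138 = 257 ms

257


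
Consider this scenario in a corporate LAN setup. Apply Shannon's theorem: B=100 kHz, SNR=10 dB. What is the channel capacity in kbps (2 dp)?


Given: B = 100 kHz, SNR = 10 dB
SNR linear = 10^(10/10) = 10
1 + SNR = 11
log2(11) = 3.4594316186
C = 100 * 1000 * 3.4594316186 = 345943.1619 bps
C = 345.943162 kbps -> 345.94 kbps (2 dp)

345.94


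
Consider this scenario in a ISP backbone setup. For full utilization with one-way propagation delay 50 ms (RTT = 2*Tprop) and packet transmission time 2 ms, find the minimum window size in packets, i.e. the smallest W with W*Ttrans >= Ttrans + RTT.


Given: Ttrans = 2 ms, RTT = 100 ms (= 2 * Tprop, Tprop = 50 ms)
Time until first ACK returns = Ttrans + RTT = 2 + 100 = 102 ms
Need W * Ttrans >= Ttrans + RTT  ->  W >= (Ttrans + RTT) / Ttrans
(Ttrans + RTT) / Ttrans = 102 / 2 = 51
W_min = ceil(51) = 51

51


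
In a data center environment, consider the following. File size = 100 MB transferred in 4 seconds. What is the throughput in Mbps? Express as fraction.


Given: file = 100 MB, time = 4 s
File in Mb = 100 * 8 = 800 Mb
Throughput = 800 / 4 Mbps
Throughput = 200 Mbps

200


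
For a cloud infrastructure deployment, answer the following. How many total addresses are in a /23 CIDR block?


Given: CIDR prefix /23
Host bits = 32 - 23 = 9
Total addresses = 2^9 = 512

512


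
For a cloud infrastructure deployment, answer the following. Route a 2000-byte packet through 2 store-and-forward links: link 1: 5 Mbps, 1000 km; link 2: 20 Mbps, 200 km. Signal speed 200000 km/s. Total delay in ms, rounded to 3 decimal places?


Packet = 2000 bytes = 16000 bits. Store-and-forward: sum (t_trans + t_prop) per link.
Link 1: t_trans = 16000/(5*10^6) s = 3.2000 ms; t_prop = 1000/200000 s = 5.0000 ms; subtotal = 8.2000 ms
Link 2: t_trans = 16000/(20*10^6) s = 0.8000 ms; t_prop = 200/200000 s = 1.0000 ms; subtotal = 1.8000 ms
End-to-end = 8.2000 + 1.8000 = 10.0000 ms -> 10.000 ms (3 dp)

10.000


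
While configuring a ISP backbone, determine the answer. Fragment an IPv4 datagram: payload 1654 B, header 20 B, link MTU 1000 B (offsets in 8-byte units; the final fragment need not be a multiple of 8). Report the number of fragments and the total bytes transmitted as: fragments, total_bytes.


Max data per non-final fragment = floor((MTU - header)/8)*8 = floor((1000 - 20)/8)*8 = floor(980/8)*8 = 976 B
Final fragment needs no 8-byte alignment: it can carry up to MTU - header = 980 B
Non-final fragments needed = ceil((payload - 980) / 976) = ceil(674/976) = ceil(0.6906) = 1
Number of fragments = 1 + 1 = 2
Fragment sizes (data): 1 * 976 B + 678 B (last, 678 <= 980 OK)
Total bytes sent = payload + n_frags * header = 1654 + 2*20 = 1654 + 40 = 1694 B

2, 1694


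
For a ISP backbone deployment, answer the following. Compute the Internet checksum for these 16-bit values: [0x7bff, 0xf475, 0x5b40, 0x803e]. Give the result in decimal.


Given words: [0x7bff, 0xf475, 0x5b40, 0x803e]
Step 1: Sum all words
Raw sum = 31743 + 62581 + 23360 + 32830 = 150514
Step 2: Fold carry: (19442 + 2) = 19444
One's complement = ~19444 & 0xFFFF = 46091

46091


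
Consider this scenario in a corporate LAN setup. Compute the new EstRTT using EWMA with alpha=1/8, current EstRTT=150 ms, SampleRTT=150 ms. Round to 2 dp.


Given: EstRTT = 150 ms, SampleRTT = 150 ms, alpha = 1/8
New EstRTT = (1 - alpha) * EstRTT + alpha * SampleRTT
(7/8) * 150 = 131.25
(1/8) * 150 = 18.75
New EstRTT = 131.25 + 18.75 = 150 ms -> 150.00 ms (2 dp)

150.00


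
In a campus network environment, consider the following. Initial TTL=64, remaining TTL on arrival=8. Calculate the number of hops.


Given: initial TTL = 64, received TTL = 8
Hops = initial TTL - received TTL
Hops = 64 - 8 = 56

56


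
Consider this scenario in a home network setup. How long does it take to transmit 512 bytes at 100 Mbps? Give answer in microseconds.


Given: packet = 512 bytes, bandwidth = 100 Mbps
Packet in bits = 512 * 8 = 4096 bits
Bandwidth = 100 * 10^6 = 100000000 bps
Time = 4096 / 100000000 seconds
Time in us = 4096 * 10^6 / 100000000 = 40.96

40.96


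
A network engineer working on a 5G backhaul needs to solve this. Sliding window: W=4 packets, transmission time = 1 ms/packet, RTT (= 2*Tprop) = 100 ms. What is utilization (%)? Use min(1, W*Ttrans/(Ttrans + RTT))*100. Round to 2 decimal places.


Given: W = 4, Ttrans = 1 ms, RTT = 100 ms (= 2 * Tprop, Tprop = 50 ms)
Cycle time = Ttrans + RTT = 1 + 100 = 101 ms (first packet sent until its ACK returns)
W * Ttrans = 4 * 1 = 4 ms of sending per cycle
W * Ttrans / (Ttrans + RTT) = 4 / 101 = 0.039604
U = min(1, 0.039604) = 0.039604
U% = 3.96%

3.96


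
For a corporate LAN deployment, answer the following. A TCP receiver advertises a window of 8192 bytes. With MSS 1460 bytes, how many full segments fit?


Given: RWND = 8192 bytes, MSS = 1460 bytes
Full segments = floor(RWND / MSS)
Full segments = floor(8192 / 1460)
Full segments = floor(5.611) = 5

5


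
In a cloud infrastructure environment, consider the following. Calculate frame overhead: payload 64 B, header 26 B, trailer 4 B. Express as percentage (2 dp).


Given: payload = 64 B, header = 26 B, trailer = 4 B
Overhead bytes = header + trailer = 26 + 4 = 30
Total frame = payload + overhead = 64 + 30 = 94
Overhead % = 30 / 94 * 100 = 31.9149% -> 31.91% (2 dp)

31.91


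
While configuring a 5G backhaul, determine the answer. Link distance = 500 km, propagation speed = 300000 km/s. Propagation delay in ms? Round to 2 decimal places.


Given: distance = 500 km, speed = 300000 km/s
Delay = distance / speed = 500 / 300000 seconds
Delay in ms = 500 * 1000 / 300000
Delay = 1.6667 ms
Rounded to 2 dp = 1.67 ms

1.67


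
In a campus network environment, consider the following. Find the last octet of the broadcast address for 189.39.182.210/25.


Given: IP = 189.39.182.210, prefix = /25
Host bits = 32 - 25 = 7
Network last octet = 210 AND mask = 128
Host part size = 2^7 - 1 = 127
Broadcast last octet = 128 OR 127 = 255

255


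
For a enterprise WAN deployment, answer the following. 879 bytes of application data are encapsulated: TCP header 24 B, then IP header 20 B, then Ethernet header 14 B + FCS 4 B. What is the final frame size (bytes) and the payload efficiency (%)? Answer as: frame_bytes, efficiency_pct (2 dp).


TCP segment = 879 + 24 = 903 B
IP packet = 903 + 20 = 923 B
Ethernet frame = 923 + 14 + 4 = 941 B
Efficiency = app / frame = 879 / 941 = 0.934113 = 93.4113% -> 93.41% (2 dp)

941, 93.41


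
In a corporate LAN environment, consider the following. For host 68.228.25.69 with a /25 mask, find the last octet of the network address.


Given: IP = 68.228.25.69, prefix = /25
Subnet mask = 255.255.255.128
Last octet of IP: 69
Last octet of mask: 128
Network last octet = 69 AND 128 = 0

0


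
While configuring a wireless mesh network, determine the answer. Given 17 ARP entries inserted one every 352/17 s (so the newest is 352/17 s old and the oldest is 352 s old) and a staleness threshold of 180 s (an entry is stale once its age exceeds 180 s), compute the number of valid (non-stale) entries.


Ages are k * 352/17 s for k = 1..17 (spacing = 20.7059 s).
Entry k is valid iff k * 352/17 <= 180 iff k <= 17 * 180 / 352 = 8.6932
n_valid = floor(8.6932) = 8
(n_stale = 17 - 8 = 9)

8


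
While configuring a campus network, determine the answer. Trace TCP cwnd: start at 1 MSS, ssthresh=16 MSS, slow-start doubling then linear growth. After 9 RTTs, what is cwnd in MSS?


RTT 0: cwnd = 1 MSS (initial)
RTT 1: cwnd = 2 MSS (slow start, doubled)
RTT 2: cwnd = 4 MSS (slow start, doubled)
RTT 3: cwnd = 8 MSS (slow start, doubled)
RTT 4: cwnd = 16 MSS (slow start, doubled)
RTT 5: cwnd = 17 MSS (congestion avoidance, +1)
RTT 6: cwnd = 18 MSS (congestion avoidance, +1)
RTT 7: cwnd = 19 MSS (congestion avoidance, +1)
RTT 8: cwnd = 20 MSS (congestion avoidance, +1)
RTT 9: cwnd = 21 MSS (congestion avoidance, +1)

21


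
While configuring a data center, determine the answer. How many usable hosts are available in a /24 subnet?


Given: subnet mask /24
Host bits = 32 - 24 = 8
Total addresses = 2^8 = 256
Usable hosts = 256 - 2 (network + broadcast) = 254

254


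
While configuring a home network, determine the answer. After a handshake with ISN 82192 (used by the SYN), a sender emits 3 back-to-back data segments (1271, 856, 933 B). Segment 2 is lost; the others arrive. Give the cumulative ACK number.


SYN uses sequence number 82192; first data byte = ISN + 1 = 82193.
Segment 1: SEQ = 82193, len = 1271 B, covers [82193, 83463]
Segment 2: SEQ = 83464, len = 856 B, covers [83464, 84319] [LOST]
Segment 3: SEQ = 84320, len = 933 B, covers [84320, 85252]
In-order data received: bytes [82193, 83463] (segments 1..1).
Segment 2 missing -> gap begins at byte 83464; later segments buffered out of order.
Cumulative ACK = next expected in-order byte = 82193 + 1271 = 83464

83464


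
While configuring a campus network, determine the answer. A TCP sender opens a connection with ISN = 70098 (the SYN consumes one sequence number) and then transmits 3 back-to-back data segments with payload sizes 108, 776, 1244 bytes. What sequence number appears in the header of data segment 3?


The SYN occupies sequence number ISN = 70098, so the first data byte is ISN + 1 = 70099.
SEQ of data segment i = (ISN + 1) + sum of payload sizes of segments 1..i-1.
Segment 1: SEQ = 70099, payload = 108 bytes
Segment 2: SEQ = 70207, payload = 776 bytes
Segment 3: SEQ = 70983, payload = 1244 bytes
SEQ of segment 3 = 70099 + 108 + 776 = 70983

70983


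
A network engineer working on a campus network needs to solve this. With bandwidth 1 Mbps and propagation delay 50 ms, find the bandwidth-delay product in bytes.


Given: bandwidth = 1 Mbps, delay = 50 ms
BDP in bits = 1 * 10^6 * 50 / 1000
BDP in bits = 50000
BDP in bytes = 50000 / 8 = 6250

6250


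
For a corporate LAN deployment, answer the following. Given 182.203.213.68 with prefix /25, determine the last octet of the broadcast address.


Given: IP = 182.203.213.68, prefix = /25
Host bits = 32 - 25 = 7
Network last octet = 68 AND mask = 0
Host part size = 2^7 - 1 = 127
Broadcast last octet = 0 OR 127 = 127

127


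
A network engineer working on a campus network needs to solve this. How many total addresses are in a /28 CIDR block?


Given: CIDR prefix /28
Host bits = 32 - 28 = 4
Total addresses = 2^4 = 16

16


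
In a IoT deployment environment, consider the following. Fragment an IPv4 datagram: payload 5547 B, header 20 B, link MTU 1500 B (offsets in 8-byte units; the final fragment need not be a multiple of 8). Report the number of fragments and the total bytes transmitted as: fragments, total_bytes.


Max data per non-final fragment = floor((MTU - header)/8)*8 = floor((1500 - 20)/8)*8 = floor(1480/8)*8 = 1480 B
Final fragment needs no 8-byte alignment: it can carry up to MTU - header = 1480 B
Non-final fragments needed = ceil((payload - 1480) / 1480) = ceil(4067/1480) = ceil(2.7480) = 3
Number of fragments = 3 + 1 = 4
Fragment sizes (data): 3 * 1480 B + 1107 B (last, 1107 <= 1480 OK)
Total bytes sent = payload + n_frags * header = 5547 + 4*20 = 5547 + 80 = 5627 B

4, 5627


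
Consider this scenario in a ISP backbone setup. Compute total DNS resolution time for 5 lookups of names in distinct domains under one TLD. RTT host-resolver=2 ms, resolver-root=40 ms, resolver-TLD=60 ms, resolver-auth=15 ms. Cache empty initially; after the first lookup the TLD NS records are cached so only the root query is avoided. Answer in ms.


Lookup 1 (cold cache): local + root + TLD + auth = 2 + 40 + 60 + 15 = 117 ms
Lookups 2..5 (TLD NS cached -> skip root; new domain -> still ask TLD and auth): local + TLD + auth = 2 + 60 + 15 = 77 ms each
Remaining 4 lookups: 4 * 77 = 308 ms
Total = 117 + 308 = 425 ms

425


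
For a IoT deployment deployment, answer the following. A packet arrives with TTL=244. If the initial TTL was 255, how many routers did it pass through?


Given: initial TTL = 255, received TTL = 244
Hops = initial TTL - received TTL
Hops = 255 - 244 = 11

11


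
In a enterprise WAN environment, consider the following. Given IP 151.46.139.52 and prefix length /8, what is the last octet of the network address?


Given: IP = 151.46.139.52, prefix = /8
Subnet mask = 255.0.0.0
Last octet of IP: 52
Last octet of mask: 0
Network last octet = 52 AND 0 = 0

0


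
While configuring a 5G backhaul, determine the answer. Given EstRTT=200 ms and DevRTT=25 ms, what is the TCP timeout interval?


Given: EstRTT = 200 ms, DevRTT = 25 ms
Timeout = EstRTT + 4 * DevRTT
4 * DevRTT = 4 * 25 = 100
Timeout = 200 + 100 = 300 ms

300


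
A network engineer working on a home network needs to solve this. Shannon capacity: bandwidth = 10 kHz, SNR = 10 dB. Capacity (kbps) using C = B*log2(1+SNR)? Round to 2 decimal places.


Given: B = 10 kHz, SNR = 10 dB
SNR linear = 10^(10/10) = 10
1 + SNR = 11
log2(11) = 3.4594316186
C = 10 * 1000 * 3.4594316186 = 34594.3162 bps
C = 34.594316 kbps -> 34.59 kbps (2 dp)

34.59


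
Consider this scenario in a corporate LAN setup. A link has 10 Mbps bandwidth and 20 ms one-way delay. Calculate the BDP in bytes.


Given: bandwidth = 10 Mbps, delay = 20 ms
BDP in bits = 10 * 10^6 * 20 / 1000
BDP in bits = 200000
BDP in bytes = 200000 / 8 = 25000

25000


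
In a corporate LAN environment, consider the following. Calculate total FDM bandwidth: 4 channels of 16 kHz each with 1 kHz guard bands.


Given: 4 channels, 16 kHz each, guard = 1 kHz
Channel bandwidth = 4 * 16 = 64 kHz
Guard bands = 3 gaps * 1 kHz = 3 kHz
Total = 64 + 3 = 67 kHz

67


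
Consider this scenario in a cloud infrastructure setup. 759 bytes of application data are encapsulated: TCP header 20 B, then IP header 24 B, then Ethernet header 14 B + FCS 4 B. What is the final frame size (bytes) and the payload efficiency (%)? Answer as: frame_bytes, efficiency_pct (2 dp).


TCP segment = 759 + 20 = 779 B
IP packet = 779 + 24 = 803 B
Ethernet frame = 803 + 14 + 4 = 821 B
Efficiency = app / frame = 759 / 821 = 0.924482 = 92.4482% -> 92.45% (2 dp)

821, 92.45


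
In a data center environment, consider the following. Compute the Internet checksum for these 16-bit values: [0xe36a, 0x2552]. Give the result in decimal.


Given words: [0xe36a, 0x2552]
Step 1: Sum all words
Raw sum = 58218 + 9554 = 67772
Step 2: Fold carry: (2236 + 1) = 2237
One's complement = ~2237 & 0xFFFF = 63298

63298


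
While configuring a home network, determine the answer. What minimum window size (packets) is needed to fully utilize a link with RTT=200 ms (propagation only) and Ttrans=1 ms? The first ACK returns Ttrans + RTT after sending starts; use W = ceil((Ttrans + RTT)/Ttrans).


Given: Ttrans = 1 ms, RTT = 200 ms (= 2 * Tprop, Tprop = 100 ms)
Time until first ACK returns = Ttrans + RTT = 1 + 200 = 201 ms
Need W * Ttrans >= Ttrans + RTT  ->  W >= (Ttrans + RTT) / Ttrans
(Ttrans + RTT) / Ttrans = 201 / 1 = 201
W_min = ceil(201) = 201

201


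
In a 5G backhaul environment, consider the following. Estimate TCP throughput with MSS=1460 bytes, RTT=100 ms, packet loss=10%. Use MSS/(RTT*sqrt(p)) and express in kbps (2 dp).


Given: MSS = 1460 bytes, RTT = 100 ms, loss = 10%
RTT in seconds = 100 / 1000 = 0.1
Loss rate = 10% = 0.1
sqrt(loss) = sqrt(0.1) = 0.316227766017
Throughput (bytes/s) = 1460 / (0.1 * 0.316227766017) = 46169.2538
Throughput (kbps) = 46169.2538 * 8 / 1000 = 369.354031 -> 369.35 kbps (2 dp)

369.35


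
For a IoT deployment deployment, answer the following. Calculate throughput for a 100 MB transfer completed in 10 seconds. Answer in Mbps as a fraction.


Given: file = 100 MB, time = 10 s
File in Mb = 100 * 8 = 800 Mb
Throughput = 800 / 10 Mbps
Throughput = 80 Mbps

80


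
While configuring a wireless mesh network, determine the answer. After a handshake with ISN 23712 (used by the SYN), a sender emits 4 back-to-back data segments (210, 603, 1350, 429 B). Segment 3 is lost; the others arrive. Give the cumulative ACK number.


SYN uses sequence number 23712; first data byte = ISN + 1 = 23713.
Segment 1: SEQ = 23713, len = 210 B, covers [23713, 23922]
Segment 2: SEQ = 23923, len = 603 B, covers [23923, 24525]
Segment 3: SEQ = 24526, len = 1350 B, covers [24526, 25875] [LOST]
Segment 4: SEQ = 25876, len = 429 B, covers [25876, 26304]
In-order data received: bytes [23713, 24525] (segments 1..2).
Segment 3 missing -> gap begins at byte 24526; later segments buffered out of order.
Cumulative ACK = next expected in-order byte = 23713 + 210 + 603 = 24526

24526


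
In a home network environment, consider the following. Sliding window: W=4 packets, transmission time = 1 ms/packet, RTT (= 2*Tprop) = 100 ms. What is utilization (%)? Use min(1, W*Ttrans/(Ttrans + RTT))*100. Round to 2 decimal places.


Given: W = 4, Ttrans = 1 ms, RTT = 100 ms (= 2 * Tprop, Tprop = 50 ms)
Cycle time = Ttrans + RTT = 1 + 100 = 101 ms (first packet sent until its ACK returns)
W * Ttrans = 4 * 1 = 4 ms of sending per cycle
W * Ttrans / (Ttrans + RTT) = 4 / 101 = 0.039604
U = min(1, 0.039604) = 0.039604
U% = 3.96%

3.96


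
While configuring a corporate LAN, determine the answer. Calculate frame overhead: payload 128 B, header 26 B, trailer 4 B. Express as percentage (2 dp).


Given: payload = 128 B, header = 26 B, trailer = 4 B
Overhead bytes = header + trailer = 26 + 4 = 30
Total frame = payload + overhead = 128 + 30 = 158
Overhead % = 30 / 158 * 100 = 18.9873% -> 18.99% (2 dp)

18.99


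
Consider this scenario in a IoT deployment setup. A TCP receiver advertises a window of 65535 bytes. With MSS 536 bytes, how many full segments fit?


Given: RWND = 65535 bytes, MSS = 536 bytes
Full segments = floor(RWND / MSS)
Full segments = floor(65535 / 536)
Full segments = floor(122.2668) = 122

122


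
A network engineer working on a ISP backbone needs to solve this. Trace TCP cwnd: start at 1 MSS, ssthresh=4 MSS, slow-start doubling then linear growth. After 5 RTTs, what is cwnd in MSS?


RTT 0: cwnd = 1 MSS (initial)
RTT 1: cwnd = 2 MSS (slow start, doubled)
RTT 2: cwnd = 4 MSS (slow start, doubled)
RTT 3: cwnd = 5 MSS (congestion avoidance, +1)
RTT 4: cwnd = 6 MSS (congestion avoidance, +1)
RTT 5: cwnd = 7 MSS (congestion avoidance, +1)

7


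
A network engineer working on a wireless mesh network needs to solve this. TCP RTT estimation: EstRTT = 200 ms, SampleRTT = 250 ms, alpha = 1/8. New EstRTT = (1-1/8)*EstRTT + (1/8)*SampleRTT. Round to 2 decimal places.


Given: EstRTT = 200 ms, SampleRTT = 250 ms, alpha = 1/8
New EstRTT = (1 - alpha) * EstRTT + alpha * SampleRTT
(7/8) * 200 = 175
(1/8) * 250 = 31.25
New EstRTT = 175 + 31.25 = 206.25 ms -> 206.25 ms (2 dp)

206.25


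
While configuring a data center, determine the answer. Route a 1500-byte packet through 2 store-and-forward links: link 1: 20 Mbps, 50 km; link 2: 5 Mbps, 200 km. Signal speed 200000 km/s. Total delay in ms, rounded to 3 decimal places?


Packet = 1500 bytes = 12000 bits. Store-and-forward: sum (t_trans + t_prop) per link.
Link 1: t_trans = 12000/(20*10^6) s = 0.6000 ms; t_prop = 50/200000 s = 0.2500 ms; subtotal = 0.8500 ms
Link 2: t_trans = 12000/(5*10^6) s = 2.4000 ms; t_prop = 200/200000 s = 1.0000 ms; subtotal = 3.4000 ms
End-to-end = 0.8500 + 3.4000 = 4.2500 ms -> 4.250 ms (3 dp)

4.250


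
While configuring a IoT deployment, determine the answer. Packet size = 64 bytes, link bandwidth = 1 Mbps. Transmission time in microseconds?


Given: packet = 64 bytes, bandwidth = 1 Mbps
Packet in bits = 64 * 8 = 512 bits
Bandwidth = 1 * 10^6 = 1000000 bps
Time = 512 / 1000000 seconds
Time in us = 512 * 10^6 / 1000000 = 512

512


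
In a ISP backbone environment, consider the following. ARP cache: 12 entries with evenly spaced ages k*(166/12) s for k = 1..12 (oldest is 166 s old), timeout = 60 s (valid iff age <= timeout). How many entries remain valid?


Ages are k * 166/12 s for k = 1..12 (spacing = 13.8333 s).
Entry k is valid iff k * 166/12 <= 60 iff k <= 12 * 60 / 166 = 4.3373
n_valid = floor(4.3373) = 4
(n_stale = 12 - 4 = 8)

4


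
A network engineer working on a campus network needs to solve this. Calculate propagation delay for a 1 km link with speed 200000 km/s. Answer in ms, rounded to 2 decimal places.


Given: distance = 1 km, speed = 200000 km/s
Delay = distance / speed = 1 / 200000 seconds
Delay in ms = 1 * 1000 / 200000
Delay = 0.0050 ms
Rounded to 2 dp = 0.01 ms

0.01


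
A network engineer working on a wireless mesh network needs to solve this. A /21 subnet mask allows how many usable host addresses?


Given: subnet mask /21
Host bits = 32 - 21 = 11
Total addresses = 2^11 = 2048
Usable hosts = 2048 - 2 (network + broadcast) = 2046

2046


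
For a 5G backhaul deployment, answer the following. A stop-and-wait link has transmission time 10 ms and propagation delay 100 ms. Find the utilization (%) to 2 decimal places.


Given: Ttrans = 10 ms, Tprop = 100 ms
RTT = 2 * Tprop = 2 * 100 = 200 ms
U = Ttrans / (Ttrans + RTT)
U = 10 / (10 + 200)
U = 10 / 210 = 0.047619
U% = 4.76%

4.76


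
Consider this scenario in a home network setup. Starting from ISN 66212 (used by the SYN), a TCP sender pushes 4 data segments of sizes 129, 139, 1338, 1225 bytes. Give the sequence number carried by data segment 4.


The SYN occupies sequence number ISN = 66212, so the first data byte is ISN + 1 = 66213.
SEQ of data segment i = (ISN + 1) + sum of payload sizes of segments 1..i-1.
Segment 1: SEQ = 66213, payload = 129 bytes
Segment 2: SEQ = 66342, payload = 139 bytes
Segment 3: SEQ = 66481, payload = 1338 bytes
Segment 4: SEQ = 67819, payload = 1225 bytes
SEQ of segment 4 = 66213 + 129 + 139 + 1338 = 67819

67819


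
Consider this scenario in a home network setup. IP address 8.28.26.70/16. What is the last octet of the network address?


Given: IP = 8.28.26.70, prefix = /16
Subnet mask = 255.255.0.0
Last octet of IP: 70
Last octet of mask: 0
Network last octet = 70 AND 0 = 0

0


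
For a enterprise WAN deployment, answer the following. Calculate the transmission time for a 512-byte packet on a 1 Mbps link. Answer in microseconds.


Given: packet = 512 bytes, bandwidth = 1 Mbps
Packet in bits = 512 * 8 = 4096 bits
Bandwidth = 1 * 10^6 = 1000000 bps
Time = 4096 / 1000000 seconds
Time in us = 4096 * 10^6 / 1000000 = 4096

4096


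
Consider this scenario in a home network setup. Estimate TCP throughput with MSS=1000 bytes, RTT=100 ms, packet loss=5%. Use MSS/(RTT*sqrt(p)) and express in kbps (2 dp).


Given: MSS = 1000 bytes, RTT = 100 ms, loss = 5%
RTT in seconds = 100 / 1000 = 0.1
Loss rate = 5% = 0.05
sqrt(loss) = sqrt(0.05) = 0.223606797750
Throughput (bytes/s) = 1000 / (0.1 * 0.223606797750) = 44721.3595
Throughput (kbps) = 44721.3595 * 8 / 1000 = 357.770876 -> 357.77 kbps (2 dp)

357.77


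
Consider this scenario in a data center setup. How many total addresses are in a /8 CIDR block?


Given: CIDR prefix /8
Host bits = 32 - 8 = 24
Total addresses = 2^24 = 16777216

16777216


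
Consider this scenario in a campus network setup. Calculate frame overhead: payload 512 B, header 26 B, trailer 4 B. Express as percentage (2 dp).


Given: payload = 512 B, header = 26 B, trailer = 4 B
Overhead bytes = header + trailer = 26 + 4 = 30
Total frame = payload + overhead = 512 + 30 = 542
Overhead % = 30 / 542 * 100 = 5.5351% -> 5.54% (2 dp)

5.54


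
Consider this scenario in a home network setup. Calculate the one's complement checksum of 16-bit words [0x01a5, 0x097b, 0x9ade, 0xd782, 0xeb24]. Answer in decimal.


Given words: [0x01a5, 0x097b, 0x9ade, 0xd782, 0xeb24]
Step 1: Sum all words
Raw sum = 421 + 2427 + 39646 + 55170 + 60196 = 157860
Step 2: Fold carry: (26788 + 2) = 26790
One's complement = ~26790 & 0xFFFF = 38745

38745


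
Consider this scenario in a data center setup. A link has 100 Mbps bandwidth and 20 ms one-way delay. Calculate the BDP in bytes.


Given: bandwidth = 100 Mbps, delay = 20 ms
BDP in bits = 100 * 10^6 * 20 / 1000
BDP in bits = 2000000
BDP in bytes = 2000000 / 8 = 250000

250000


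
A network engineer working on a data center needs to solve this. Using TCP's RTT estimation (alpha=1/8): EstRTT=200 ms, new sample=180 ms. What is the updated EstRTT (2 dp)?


Given: EstRTT = 200 ms, SampleRTT = 180 ms, alpha = 1/8
New EstRTT = (1 - alpha) * EstRTT + alpha * SampleRTT
(7/8) * 200 = 175
(1/8) * 180 = 22.5
New EstRTT = 175 + 22.5 = 197.5 ms -> 197.50 ms (2 dp)

197.50


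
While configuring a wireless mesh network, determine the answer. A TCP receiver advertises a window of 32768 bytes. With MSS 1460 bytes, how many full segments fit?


Given: RWND = 32768 bytes, MSS = 1460 bytes
Full segments = floor(RWND / MSS)
Full segments = floor(32768 / 1460)
Full segments = floor(22.4438) = 22

22


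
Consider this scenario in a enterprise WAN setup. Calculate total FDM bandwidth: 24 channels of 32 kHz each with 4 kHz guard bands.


Given: 24 channels, 32 kHz each, guard = 4 kHz
Channel bandwidth = 24 * 32 = 768 kHz
Guard bands = 23 gaps * 4 kHz = 92 kHz
Total = 768 + 92 = 860 kHz

860


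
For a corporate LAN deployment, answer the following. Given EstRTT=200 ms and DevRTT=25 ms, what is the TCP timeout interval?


Given: EstRTT = 200 ms, DevRTT = 25 ms
Timeout = EstRTT + 4 * DevRTT
4 * DevRTT = 4 * 25 = 100
Timeout = 200 + 100 = 300 ms

300


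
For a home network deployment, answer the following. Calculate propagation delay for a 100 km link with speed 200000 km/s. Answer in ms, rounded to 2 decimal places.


Given: distance = 100 km, speed = 200000 km/s
Delay = distance / speed = 100 / 200000 seconds
Delay in ms = 100 * 1000 / 200000
Delay = 0.5000 ms
Rounded to 2 dp = 0.50 ms

0.50


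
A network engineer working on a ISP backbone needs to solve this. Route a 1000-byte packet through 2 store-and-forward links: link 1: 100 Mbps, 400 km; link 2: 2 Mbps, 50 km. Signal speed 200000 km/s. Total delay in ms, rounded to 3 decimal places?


Packet = 1000 bytes = 8000 bits. Store-and-forward: sum (t_trans + t_prop) per link.
Link 1: t_trans = 8000/(100*10^6) s = 0.0800 ms; t_prop = 400/200000 s = 2.0000 ms; subtotal = 2.0800 ms
Link 2: t_trans = 8000/(2*10^6) s = 4.0000 ms; t_prop = 50/200000 s = 0.2500 ms; subtotal = 4.2500 ms
End-to-end = 2.0800 + 4.2500 = 6.3300 ms -> 6.330 ms (3 dp)

6.330


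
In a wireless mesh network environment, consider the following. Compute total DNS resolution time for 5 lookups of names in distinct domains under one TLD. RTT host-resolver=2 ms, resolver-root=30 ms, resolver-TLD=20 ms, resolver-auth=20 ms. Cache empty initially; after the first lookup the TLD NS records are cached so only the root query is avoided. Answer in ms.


Lookup 1 (cold cache): local + root + TLD + auth = 2 + 30 + 20 + 20 = 72 ms
Lookups 2..5 (TLD NS cached -> skip root; new domain -> still ask TLD and auth): local + TLD + auth = 2 + 20 + 20 = 42 ms each
Remaining 4 lookups: 4 * 42 = 168 ms
Total = 72 + 168 = 240 ms

240


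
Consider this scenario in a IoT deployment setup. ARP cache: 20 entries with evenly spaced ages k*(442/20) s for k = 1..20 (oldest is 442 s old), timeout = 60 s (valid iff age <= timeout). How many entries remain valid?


Ages are k * 442/20 s for k = 1..20 (spacing = 22.1000 s).
Entry k is valid iff k * 442/20 <= 60 iff k <= 20 * 60 / 442 = 2.7149
n_valid = floor(2.7149) = 2
(n_stale = 20 - 2 = 18)

2


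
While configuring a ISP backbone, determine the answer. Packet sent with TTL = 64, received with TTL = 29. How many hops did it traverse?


Given: initial TTL = 64, received TTL = 29
Hops = initial TTL - received TTL
Hops = 64 - 29 = 35

35


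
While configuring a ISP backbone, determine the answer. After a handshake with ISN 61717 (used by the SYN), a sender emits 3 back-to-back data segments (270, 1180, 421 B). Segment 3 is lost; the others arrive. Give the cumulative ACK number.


SYN uses sequence number 61717; first data byte = ISN + 1 = 61718.
Segment 1: SEQ = 61718, len = 270 B, covers [61718, 61987]
Segment 2: SEQ = 61988, len = 1180 B, covers [61988, 63167]
Segment 3: SEQ = 63168, len = 421 B, covers [63168, 63588] [LOST]
In-order data received: bytes [61718, 63167] (segments 1..2).
Segment 3 missing -> gap begins at byte 63168.
Cumulative ACK = next expected in-order byte = 61718 + 270 + 1180 = 63168

63168


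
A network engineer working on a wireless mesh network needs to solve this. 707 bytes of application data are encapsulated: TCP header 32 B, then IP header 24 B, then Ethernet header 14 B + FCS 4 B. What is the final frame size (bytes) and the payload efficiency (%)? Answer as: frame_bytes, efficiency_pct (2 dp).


TCP segment = 707 + 32 = 739 B
IP packet = 739 + 24 = 763 B
Ethernet frame = 763 + 14 + 4 = 781 B
Efficiency = app / frame = 707 / 781 = 0.905250 = 90.5250% -> 90.52% (2 dp)

781, 90.52


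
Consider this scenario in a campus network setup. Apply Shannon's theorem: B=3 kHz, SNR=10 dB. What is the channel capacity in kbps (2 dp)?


Given: B = 3 kHz, SNR = 10 dB
SNR linear = 10^(10/10) = 10
1 + SNR = 11
log2(11) = 3.4594316186
C = 3 * 1000 * 3.4594316186 = 10378.2949 bps
C = 10.378295 kbps -> 10.38 kbps (2 dp)

10.38


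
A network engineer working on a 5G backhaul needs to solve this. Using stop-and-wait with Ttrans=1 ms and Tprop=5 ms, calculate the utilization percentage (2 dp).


Given: Ttrans = 1 ms, Tprop = 5 ms
RTT = 2 * Tprop = 2 * 5 = 10 ms
U = Ttrans / (Ttrans + RTT)
U = 1 / (1 + 10)
U = 1 / 11 = 0.090909
U% = 9.09%

9.09


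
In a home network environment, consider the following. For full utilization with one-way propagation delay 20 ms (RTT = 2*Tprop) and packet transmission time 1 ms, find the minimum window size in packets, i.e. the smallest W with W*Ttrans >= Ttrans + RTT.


Given: Ttrans = 1 ms, RTT = 40 ms (= 2 * Tprop, Tprop = 20 ms)
Time until first ACK returns = Ttrans + RTT = 1 + 40 = 41 ms
Need W * Ttrans >= Ttrans + RTT  ->  W >= (Ttrans + RTT) / Ttrans
(Ttrans + RTT) / Ttrans = 41 / 1 = 41
W_min = ceil(41) = 41

41


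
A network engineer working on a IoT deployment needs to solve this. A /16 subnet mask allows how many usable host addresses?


Given: subnet mask /16
Host bits = 32 - 16 = 16
Total addresses = 2^16 = 65536
Usable hosts = 65536 - 2 (network + broadcast) = 65534

65534


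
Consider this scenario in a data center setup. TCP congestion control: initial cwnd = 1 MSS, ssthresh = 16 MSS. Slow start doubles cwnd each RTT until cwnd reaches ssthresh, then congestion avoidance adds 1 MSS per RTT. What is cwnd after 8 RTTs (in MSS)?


RTT 0: cwnd = 1 MSS (initial)
RTT 1: cwnd = 2 MSS (slow start, doubled)
RTT 2: cwnd = 4 MSS (slow start, doubled)
RTT 3: cwnd = 8 MSS (slow start, doubled)
RTT 4: cwnd = 16 MSS (slow start, doubled)
RTT 5: cwnd = 17 MSS (congestion avoidance, +1)
RTT 6: cwnd = 18 MSS (congestion avoidance, +1)
RTT 7: cwnd = 19 MSS (congestion avoidance, +1)
RTT 8: cwnd = 20 MSS (congestion avoidance, +1)

20


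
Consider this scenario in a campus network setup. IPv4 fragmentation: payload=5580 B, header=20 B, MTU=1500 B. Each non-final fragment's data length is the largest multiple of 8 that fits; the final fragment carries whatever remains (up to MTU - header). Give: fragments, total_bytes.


Max data per non-final fragment = floor((MTU - header)/8)*8 = floor((1500 - 20)/8)*8 = floor(1480/8)*8 = 1480 B
Final fragment needs no 8-byte alignment: it can carry up to MTU - header = 1480 B
Non-final fragments needed = ceil((payload - 1480) / 1480) = ceil(4100/1480) = ceil(2.7703) = 3
Number of fragments = 3 + 1 = 4
Fragment sizes (data): 3 * 1480 B + 1140 B (last, 1140 <= 1480 OK)
Total bytes sent = payload + n_frags * header = 5580 + 4*20 = 5580 + 80 = 5660 B

4, 5660
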